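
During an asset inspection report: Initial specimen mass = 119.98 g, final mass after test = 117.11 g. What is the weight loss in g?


Weight loss = initial − final
WL = 119.98 − 117.11 = 2.87 g

2.87 g


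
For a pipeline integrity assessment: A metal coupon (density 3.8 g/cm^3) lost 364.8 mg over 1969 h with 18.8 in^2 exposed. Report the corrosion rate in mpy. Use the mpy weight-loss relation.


Apply the mpy weight-loss relation: CR = 534 * W / (D * A * T)
Numerator: 534 * 364.8 = 194803.2
Denominator: 3.8 * 18.8 * 1969 = 140665.36
CR = 194803.2 / 140665.36 = 1.38487 mpy

1.38487 mpy


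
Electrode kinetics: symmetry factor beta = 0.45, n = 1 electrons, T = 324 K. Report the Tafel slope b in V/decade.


Apply the Tafel slope relation: b = 2.303*R*T/(beta*n*F)
Numerator: 2.303 * 8.314 * 324 = 6203.67
Denominator: 0.45 * 1 * 96485 = 43418.25
b = 6203.67 / 43418.25 = 0.143 V/decade

0.143 V/decade


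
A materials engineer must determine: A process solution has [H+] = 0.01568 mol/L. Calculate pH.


pH = −log10[H+]
pH = −log10(0.01568) = 1.8

1.8


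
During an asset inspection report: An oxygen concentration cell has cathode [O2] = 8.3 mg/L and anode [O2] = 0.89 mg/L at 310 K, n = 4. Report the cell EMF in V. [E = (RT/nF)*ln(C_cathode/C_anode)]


Apply the Nernst concentration-cell relation: E = (RT/nF)*ln(C_cathode/C_anode)
RT/nF = 8.314*310/(4*96485) = 0.00667808 V
ln(8.3/0.89) = 2.23279
E = 0.00667808 * 2.23279 = 0.01491 V

0.01491 V


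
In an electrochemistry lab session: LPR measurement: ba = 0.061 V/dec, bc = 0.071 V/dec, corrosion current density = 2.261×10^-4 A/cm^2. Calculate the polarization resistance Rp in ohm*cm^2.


Apply the Stern-Geary equation: Rp = ba*bc / (2.303*icorr*(ba+bc))
ba*bc = 0.061*0.071 = 0.004331
ba+bc = 0.132; 2.303*icorr*(ba+bc) = 2.303*2.261×10^-4*0.132 = 6.8733496×10^-5
Rp = 0.004331 / 6.8733496×10^-5 = 63.01 ohm*cm^2

63.01 ohm*cm^2


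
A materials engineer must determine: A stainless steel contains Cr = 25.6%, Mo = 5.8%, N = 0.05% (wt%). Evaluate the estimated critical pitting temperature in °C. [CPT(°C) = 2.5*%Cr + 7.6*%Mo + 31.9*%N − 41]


Apply the ASTM G48 empirical CPT estimate: CPT(°C) = 2.5*%Cr + 7.6*%Mo + 31.9*%N − 41
2.5*25.6 = 64; 7.6*5.8 = 44.08; 31.9*0.05 = 1.595
CPT = 64 + 44.08 + 1.595 − 41 = 68.675 °C
Rounded to 0.1 °C: CPT ≈ 68.7 °C

68.7 °C


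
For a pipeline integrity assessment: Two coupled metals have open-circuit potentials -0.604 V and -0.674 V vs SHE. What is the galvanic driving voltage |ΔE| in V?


Driving voltage is the absolute potential difference.
|ΔE| = |-0.604 − (-0.674)| = 0.07 V

0.07 V


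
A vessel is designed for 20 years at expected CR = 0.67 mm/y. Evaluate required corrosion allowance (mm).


Corrosion allowance = CR × design life
CA = 0.67 * 20 = 13.4 mm

13.4 mm


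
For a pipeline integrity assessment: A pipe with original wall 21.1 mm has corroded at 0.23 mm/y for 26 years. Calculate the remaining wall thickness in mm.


Remaining wall = original − CR × time
t = 21.1 − 0.23*26 = 21.1 − 5.98 = 15.12 mm

15.12 mm


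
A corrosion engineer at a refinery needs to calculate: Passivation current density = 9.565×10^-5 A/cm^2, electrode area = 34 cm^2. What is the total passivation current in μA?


I = i_pass * A, then convert A → μA (×10^6)
I = 9.565×10^-5 * 34 * 10^6 = 3252.1 μA

3252.1 μA


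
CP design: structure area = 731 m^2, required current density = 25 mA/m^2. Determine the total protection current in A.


I = area * current density, then convert mA → A (÷1000)
I = 731 * 25 / 1000 = 18.28 A

18.28 A


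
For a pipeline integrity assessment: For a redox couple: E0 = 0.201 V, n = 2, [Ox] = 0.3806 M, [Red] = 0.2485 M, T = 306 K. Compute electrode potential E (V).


Apply the Nernst equation: E = E0 + (RT/nF)*ln([Ox]/[Red])
Step 1: RT/nF = 8.314*306/(2*96485) = 0.01318383 V
Step 2: [Ox]/[Red] = 0.3806/0.2485 = 1.53159
Step 3: ln(1.53159) = 0.426306
Step 4: correction = 0.01318383 * 0.426306 = 0.006 V
E = 0.201 + 0.006 = 0.207 V

0.207 V


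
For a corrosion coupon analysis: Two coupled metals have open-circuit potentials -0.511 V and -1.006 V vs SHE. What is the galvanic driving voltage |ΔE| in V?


Driving voltage is the absolute potential difference.
|ΔE| = |-0.511 − (-1.006)| = 0.495 V

0.495 V


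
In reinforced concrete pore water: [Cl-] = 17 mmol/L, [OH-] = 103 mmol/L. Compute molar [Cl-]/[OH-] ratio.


Threshold parameter = [Cl-] / [OH-] (molar basis; both in mmol/L, so units cancel)
Ratio = 17 / 103 = 0.17

0.17


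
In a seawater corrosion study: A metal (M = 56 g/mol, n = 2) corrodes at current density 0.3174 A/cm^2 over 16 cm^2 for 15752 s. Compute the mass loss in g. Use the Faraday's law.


Apply Faraday's law: m = i*A*t*M / (n*F)
Total charge passed Q = i*A*t = 0.3174*16*15752 = 79994.9568 C
m = Q*M/(n*F) = 79994.9568*56/(2*96485) = 23.2146 g

23.2146 g


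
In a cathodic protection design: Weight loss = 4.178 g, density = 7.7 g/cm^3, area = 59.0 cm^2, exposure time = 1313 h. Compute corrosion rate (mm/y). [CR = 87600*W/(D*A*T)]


Apply the mm/y weight-loss relation: CR = 87600 * W / (D * A * T)
Numerator: 87600 * 4.178 = 365992.8
Denominator: 7.7 * 59.0 * 1313 = 596495.9
CR = 365992.8 / 596495.9 = 0.61357 mm/y

0.61357 mm/y


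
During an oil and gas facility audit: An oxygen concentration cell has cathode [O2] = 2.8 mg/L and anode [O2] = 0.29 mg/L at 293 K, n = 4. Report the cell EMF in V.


Apply the Nernst concentration-cell relation: E = (RT/nF)*ln(C_cathode/C_anode)
RT/nF = 8.314*293/(4*96485) = 0.00631187 V
ln(2.8/0.29) = 2.26749
E = 0.00631187 * 2.26749 = 0.01431 V

0.01431 V


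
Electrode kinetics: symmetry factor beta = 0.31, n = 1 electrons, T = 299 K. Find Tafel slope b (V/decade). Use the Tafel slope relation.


Apply the Tafel slope relation: b = 2.303*R*T/(beta*n*F)
Numerator: 2.303 * 8.314 * 299 = 5725.0
Denominator: 0.31 * 1 * 96485 = 29910.35
b = 5725.0 / 29910.35 = 0.1914 V/decade

0.1914 V/decade


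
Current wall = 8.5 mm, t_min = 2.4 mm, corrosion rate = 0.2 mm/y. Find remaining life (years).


Apply the remaining-life relation: RL = (t_current − t_min) / CR
RL = (8.5 − 2.4) / 0.2 = 6.1 / 0.2 = 30.5 years

30.5 years


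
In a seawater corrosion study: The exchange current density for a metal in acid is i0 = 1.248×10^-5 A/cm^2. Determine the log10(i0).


i0 = 1.248×10^-5 A/cm^2
log10(i0) = -4.904

-4.904


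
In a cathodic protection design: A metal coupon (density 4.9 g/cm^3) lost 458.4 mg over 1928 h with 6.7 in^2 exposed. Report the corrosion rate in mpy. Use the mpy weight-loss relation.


Apply the mpy weight-loss relation: CR = 534 * W / (D * A * T)
Numerator: 534 * 458.4 = 244785.6
Denominator: 4.9 * 6.7 * 1928 = 63296.24
CR = 244785.6 / 63296.24 = 3.8673 mpy

3.8673 mpy


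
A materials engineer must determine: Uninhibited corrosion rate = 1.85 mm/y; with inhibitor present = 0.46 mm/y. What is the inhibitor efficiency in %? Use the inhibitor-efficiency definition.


Apply the inhibitor-efficiency definition: IE = (CR_blank − CR_inh)/CR_blank × 100
IE = (1.85 − 0.46) / 1.85 × 100
IE = 1.39 / 1.85 × 100 = 75.1 %

75.1 %


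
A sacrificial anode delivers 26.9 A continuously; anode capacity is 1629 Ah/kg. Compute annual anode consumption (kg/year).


Annual consumption = current * hours per year / capacity
Rate = 26.9 * 8760 / 1629 = 144.7 kg/year

144.7 kg/year


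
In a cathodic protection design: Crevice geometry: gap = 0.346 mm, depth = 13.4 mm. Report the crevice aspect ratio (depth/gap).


Aspect ratio = depth / gap
Ratio = 13.4 / 0.346 = 38.7

38.7


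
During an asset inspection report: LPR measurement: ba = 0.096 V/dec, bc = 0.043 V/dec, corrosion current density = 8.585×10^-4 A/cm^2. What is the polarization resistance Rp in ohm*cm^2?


Apply the Stern-Geary equation: Rp = ba*bc / (2.303*icorr*(ba+bc))
ba*bc = 0.096*0.043 = 0.004128
ba+bc = 0.139; 2.303*icorr*(ba+bc) = 2.303*8.585×10^-4*0.139 = 2.7482044×10^-4
Rp = 0.004128 / 2.7482044×10^-4 = 15.02 ohm*cm^2

15.02 ohm*cm^2


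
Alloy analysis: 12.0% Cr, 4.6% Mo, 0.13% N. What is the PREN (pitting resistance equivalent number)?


Apply the PREN formula: PREN = Cr + 3.3*Mo + 16*N
PREN = 12.0 + 3.3*4.6 + 16*0.13
PREN = 12.0 + 15.18 + 2.08 = 29.26

29.26


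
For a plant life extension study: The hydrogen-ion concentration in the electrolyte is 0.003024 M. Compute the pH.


pH = −log10[H+]
pH = −log10(0.003024) = 2.52

2.52


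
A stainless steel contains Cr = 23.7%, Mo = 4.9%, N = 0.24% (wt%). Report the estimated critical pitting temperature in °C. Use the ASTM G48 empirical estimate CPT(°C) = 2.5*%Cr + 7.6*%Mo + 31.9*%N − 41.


Apply the ASTM G48 empirical CPT estimate: CPT(°C) = 2.5*%Cr + 7.6*%Mo + 31.9*%N − 41
2.5*23.7 = 59.25; 7.6*4.9 = 37.24; 31.9*0.24 = 7.656
CPT = 59.25 + 37.24 + 7.656 − 41 = 63.146 °C
Rounded to 0.1 °C: CPT ≈ 63.1 °C

63.1 °C


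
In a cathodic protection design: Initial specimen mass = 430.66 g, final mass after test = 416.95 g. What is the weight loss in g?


Weight loss = initial − final
WL = 430.66 − 416.95 = 13.71 g

13.71 g


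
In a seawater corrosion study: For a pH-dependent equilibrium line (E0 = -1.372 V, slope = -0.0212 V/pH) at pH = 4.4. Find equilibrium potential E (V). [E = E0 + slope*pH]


Apply the Pourbaix line equation: E = E0 + slope*pH
E = -1.372 + (-0.0212)*4.4 = -1.372 + (-0.09328) = -1.46528 V
Rounded to 4 decimal places: E = -1.4653 V

-1.4653 V


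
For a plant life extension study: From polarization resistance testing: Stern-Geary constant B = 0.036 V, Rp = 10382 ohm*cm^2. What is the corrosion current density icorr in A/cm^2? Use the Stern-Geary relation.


Apply the Stern-Geary relation: icorr = B / Rp
icorr = 0.036 / 10382 = 3.468×10^-6 A/cm^2

3.468×10^-6 A/cm^2


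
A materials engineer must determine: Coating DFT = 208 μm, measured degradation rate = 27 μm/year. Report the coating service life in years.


Service life = thickness / degradation rate
Life = 208 / 27 = 7.7 years

7.7 years


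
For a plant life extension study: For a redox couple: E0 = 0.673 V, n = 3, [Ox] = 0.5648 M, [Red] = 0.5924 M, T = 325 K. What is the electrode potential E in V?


Apply the Nernst equation: E = E0 + (RT/nF)*ln([Ox]/[Red])
Step 1: RT/nF = 8.314*325/(3*96485) = 0.00933496 V
Step 2: [Ox]/[Red] = 0.5648/0.5924 = 0.95341
Step 3: ln(0.95341) = -0.04771
Step 4: correction = 0.00933496 * -0.04771 = -0.0004 V
E = 0.673 + -0.0004 = 0.6726 V

0.6726 V


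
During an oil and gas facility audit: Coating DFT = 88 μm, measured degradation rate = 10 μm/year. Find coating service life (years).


Service life = thickness / degradation rate
Life = 88 / 10 = 8.8 years

8.8 years


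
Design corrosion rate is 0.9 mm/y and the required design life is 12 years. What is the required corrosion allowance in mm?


Corrosion allowance = CR × design life
CA = 0.9 * 12 = 10.8 mm

10.8 mm


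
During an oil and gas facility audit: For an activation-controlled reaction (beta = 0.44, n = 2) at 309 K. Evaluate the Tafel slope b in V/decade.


Apply the Tafel slope relation: b = 2.303*R*T/(beta*n*F)
Numerator: 2.303 * 8.314 * 309 = 5916.47
Denominator: 0.44 * 2 * 96485 = 84906.8
b = 5916.47 / 84906.8 = 0.0697 V/decade

0.0697 V/decade


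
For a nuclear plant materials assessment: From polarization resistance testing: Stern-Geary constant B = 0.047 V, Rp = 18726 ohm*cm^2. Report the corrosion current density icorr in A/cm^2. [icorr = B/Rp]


Apply the Stern-Geary relation: icorr = B / Rp
icorr = 0.047 / 18726 = 2.51×10^-6 A/cm^2

2.51×10^-6 A/cm^2


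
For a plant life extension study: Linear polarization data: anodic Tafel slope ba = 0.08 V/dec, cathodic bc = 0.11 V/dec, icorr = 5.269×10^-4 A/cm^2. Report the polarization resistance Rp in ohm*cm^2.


Apply the Stern-Geary equation: Rp = ba*bc / (2.303*icorr*(ba+bc))
ba*bc = 0.08*0.11 = 0.0088
ba+bc = 0.19; 2.303*icorr*(ba+bc) = 2.303*5.269×10^-4*0.19 = 2.3055563×10^-4
Rp = 0.0088 / 2.3055563×10^-4 = 38.17 ohm*cm^2

38.17 ohm*cm^2


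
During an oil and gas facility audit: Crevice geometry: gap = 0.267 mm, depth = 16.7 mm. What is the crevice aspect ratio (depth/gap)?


Aspect ratio = depth / gap
Ratio = 16.7 / 0.267 = 62.5

62.5


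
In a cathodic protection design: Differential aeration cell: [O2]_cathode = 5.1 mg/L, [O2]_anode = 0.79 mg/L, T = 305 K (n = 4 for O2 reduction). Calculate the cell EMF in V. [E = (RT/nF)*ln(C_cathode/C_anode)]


Apply the Nernst concentration-cell relation: E = (RT/nF)*ln(C_cathode/C_anode)
RT/nF = 8.314*305/(4*96485) = 0.00657037 V
ln(5.1/0.79) = 1.86496
E = 0.00657037 * 1.86496 = 0.01225 V

0.01225 V


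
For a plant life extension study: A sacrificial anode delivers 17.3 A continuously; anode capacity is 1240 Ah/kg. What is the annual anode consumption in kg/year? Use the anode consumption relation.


Annual consumption = current * hours per year / capacity
Rate = 17.3 * 8760 / 1240 = 122.2 kg/year

122.2 kg/year


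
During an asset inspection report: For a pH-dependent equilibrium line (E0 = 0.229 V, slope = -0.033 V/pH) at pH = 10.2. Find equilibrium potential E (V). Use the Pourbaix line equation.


Apply the Pourbaix line equation: E = E0 + slope*pH
E = 0.229 + (-0.033)*10.2 = 0.229 + (-0.3366) = -0.1076 V
Rounded to 4 decimal places: E = -0.1076 V

-0.1076 V


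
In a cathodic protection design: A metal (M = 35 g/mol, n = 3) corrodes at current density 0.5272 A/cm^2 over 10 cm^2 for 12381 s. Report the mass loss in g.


Apply Faraday's law: m = i*A*t*M / (n*F)
Total charge passed Q = i*A*t = 0.5272*10*12381 = 65272.632 C
m = Q*M/(n*F) = 65272.632*35/(3*96485) = 7.89256 g

7.89256 g


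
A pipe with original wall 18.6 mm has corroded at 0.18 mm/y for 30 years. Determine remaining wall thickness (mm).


Remaining wall = original − CR × time
t = 18.6 − 0.18*30 = 18.6 − 5.4 = 13.2 mm

13.2 mm


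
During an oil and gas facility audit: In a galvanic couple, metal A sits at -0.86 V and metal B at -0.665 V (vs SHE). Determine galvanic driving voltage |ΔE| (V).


Driving voltage is the absolute potential difference.
|ΔE| = |-0.86 − (-0.665)| = 0.195 V

0.195 V


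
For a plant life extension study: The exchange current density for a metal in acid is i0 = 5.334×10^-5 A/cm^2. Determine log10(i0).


i0 = 5.334×10^-5 A/cm^2
log10(i0) = -4.273

-4.273


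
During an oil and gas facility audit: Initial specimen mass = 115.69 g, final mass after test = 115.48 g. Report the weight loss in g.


Weight loss = initial − final
WL = 115.69 − 115.48 = 0.21 g

0.21 g


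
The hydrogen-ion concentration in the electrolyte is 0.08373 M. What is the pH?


pH = −log10[H+]
pH = −log10(0.08373) = 1.08

1.08


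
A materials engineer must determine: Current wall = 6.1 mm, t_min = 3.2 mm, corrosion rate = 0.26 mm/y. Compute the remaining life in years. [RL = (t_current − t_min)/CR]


Apply the remaining-life relation: RL = (t_current − t_min) / CR
RL = (6.1 − 3.2) / 0.26 = 2.9 / 0.26 = 11.2 years

11.2 years


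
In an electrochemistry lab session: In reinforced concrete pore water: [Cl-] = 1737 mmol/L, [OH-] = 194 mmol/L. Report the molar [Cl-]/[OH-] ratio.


Threshold parameter = [Cl-] / [OH-] (molar basis; both in mmol/L, so units cancel)
Ratio = 1737 / 194 = 8.95

8.95


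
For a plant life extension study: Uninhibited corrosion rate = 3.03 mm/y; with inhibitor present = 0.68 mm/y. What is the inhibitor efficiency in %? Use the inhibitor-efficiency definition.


Apply the inhibitor-efficiency definition: IE = (CR_blank − CR_inh)/CR_blank × 100
IE = (3.03 − 0.68) / 3.03 × 100
IE = 2.35 / 3.03 × 100 = 77.6 %

77.6 %


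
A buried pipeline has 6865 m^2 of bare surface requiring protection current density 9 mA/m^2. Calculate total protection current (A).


I = area * current density, then convert mA → A (÷1000)
I = 6865 * 9 / 1000 = 61.79 A

61.79 A


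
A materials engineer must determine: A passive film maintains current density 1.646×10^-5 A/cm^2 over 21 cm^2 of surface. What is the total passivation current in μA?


I = i_pass * A, then convert A → μA (×10^6)
I = 1.646×10^-5 * 21 * 10^6 = 345.66 μA

345.66 μA


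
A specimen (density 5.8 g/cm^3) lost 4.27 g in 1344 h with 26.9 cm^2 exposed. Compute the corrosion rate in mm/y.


Apply the mm/y weight-loss relation: CR = 87600 * W / (D * A * T)
Numerator: 87600 * 4.27 = 374052.0
Denominator: 5.8 * 26.9 * 1344 = 209690.88
CR = 374052.0 / 209690.88 = 1.7838 mm/y

1.7838 mm/y


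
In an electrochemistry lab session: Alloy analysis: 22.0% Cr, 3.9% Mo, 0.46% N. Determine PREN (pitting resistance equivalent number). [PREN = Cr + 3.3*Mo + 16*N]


Apply the PREN formula: PREN = Cr + 3.3*Mo + 16*N
PREN = 22.0 + 3.3*3.9 + 16*0.46
PREN = 22.0 + 12.87 + 7.36 = 42.23

42.23


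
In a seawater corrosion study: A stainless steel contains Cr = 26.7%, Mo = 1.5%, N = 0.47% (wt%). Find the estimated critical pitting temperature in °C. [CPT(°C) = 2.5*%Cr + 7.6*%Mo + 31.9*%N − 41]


Apply the ASTM G48 empirical CPT estimate: CPT(°C) = 2.5*%Cr + 7.6*%Mo + 31.9*%N − 41
2.5*26.7 = 66.75; 7.6*1.5 = 11.4; 31.9*0.47 = 14.993
CPT = 66.75 + 11.4 + 14.993 − 41 = 52.143 °C
Rounded to 0.1 °C: CPT ≈ 52.1 °C

52.1 °C


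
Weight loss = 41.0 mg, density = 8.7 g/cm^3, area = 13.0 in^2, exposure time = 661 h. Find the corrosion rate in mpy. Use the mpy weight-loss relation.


Apply the mpy weight-loss relation: CR = 534 * W / (D * A * T)
Numerator: 534 * 41.0 = 21894.0
Denominator: 8.7 * 13.0 * 661 = 74759.1
CR = 21894.0 / 74759.1 = 0.293 mpy

0.293 mpy


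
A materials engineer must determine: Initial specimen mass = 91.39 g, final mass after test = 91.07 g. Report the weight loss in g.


Weight loss = initial − final
WL = 91.39 − 91.07 = 0.32 g

0.32 g


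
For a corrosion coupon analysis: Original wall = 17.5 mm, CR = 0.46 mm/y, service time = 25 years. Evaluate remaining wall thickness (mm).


Remaining wall = original − CR × time
t = 17.5 − 0.46*25 = 17.5 − 11.5 = 6.0 mm

6.0 mm


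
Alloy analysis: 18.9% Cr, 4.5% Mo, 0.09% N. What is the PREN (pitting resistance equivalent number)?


Apply the PREN formula: PREN = Cr + 3.3*Mo + 16*N
PREN = 18.9 + 3.3*4.5 + 16*0.09
PREN = 18.9 + 14.85 + 1.44 = 35.19

35.19


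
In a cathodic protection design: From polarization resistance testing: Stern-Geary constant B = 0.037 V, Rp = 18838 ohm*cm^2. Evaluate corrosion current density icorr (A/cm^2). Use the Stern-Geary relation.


Apply the Stern-Geary relation: icorr = B / Rp
icorr = 0.037 / 18838 = 1.964×10^-6 A/cm^2

1.964×10^-6 A/cm^2


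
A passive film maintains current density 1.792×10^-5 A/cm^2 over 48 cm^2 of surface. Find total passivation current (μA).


I = i_pass * A, then convert A → μA (×10^6)
I = 1.792×10^-5 * 48 * 10^6 = 860.16 μA

860.16 μA


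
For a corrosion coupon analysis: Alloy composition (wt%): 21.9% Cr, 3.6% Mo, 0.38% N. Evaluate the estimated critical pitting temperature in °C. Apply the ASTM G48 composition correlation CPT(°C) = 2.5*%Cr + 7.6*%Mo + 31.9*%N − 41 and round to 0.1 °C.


Apply the ASTM G48 empirical CPT estimate: CPT(°C) = 2.5*%Cr + 7.6*%Mo + 31.9*%N − 41
2.5*21.9 = 54.75; 7.6*3.6 = 27.36; 31.9*0.38 = 12.122
CPT = 54.75 + 27.36 + 12.122 − 41 = 53.232 °C
Rounded to 0.1 °C: CPT ≈ 53.2 °C

53.2 °C


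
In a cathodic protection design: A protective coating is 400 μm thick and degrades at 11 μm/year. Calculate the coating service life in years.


Service life = thickness / degradation rate
Life = 400 / 11 = 36.4 years

36.4 years


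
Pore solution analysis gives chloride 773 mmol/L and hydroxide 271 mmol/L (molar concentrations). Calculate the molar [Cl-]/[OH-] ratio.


Threshold parameter = [Cl-] / [OH-] (molar basis; both in mmol/L, so units cancel)
Ratio = 773 / 271 = 2.85

2.85


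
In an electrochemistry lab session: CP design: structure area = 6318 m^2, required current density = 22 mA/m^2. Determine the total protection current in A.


I = area * current density, then convert mA → A (÷1000)
I = 6318 * 22 / 1000 = 139.0 A

139.0 A


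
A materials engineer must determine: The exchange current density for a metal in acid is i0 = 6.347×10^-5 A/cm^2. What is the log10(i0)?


i0 = 6.347×10^-5 A/cm^2
log10(i0) = -4.197

-4.197


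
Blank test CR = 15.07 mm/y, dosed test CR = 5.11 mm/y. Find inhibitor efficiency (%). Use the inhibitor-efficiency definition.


Apply the inhibitor-efficiency definition: IE = (CR_blank − CR_inh)/CR_blank × 100
IE = (15.07 − 5.11) / 15.07 × 100
IE = 9.96 / 15.07 × 100 = 66.1 %

66.1 %


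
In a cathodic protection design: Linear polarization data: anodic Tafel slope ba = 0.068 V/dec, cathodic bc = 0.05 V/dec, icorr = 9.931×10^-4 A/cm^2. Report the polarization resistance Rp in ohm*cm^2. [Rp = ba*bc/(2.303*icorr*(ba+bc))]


Apply the Stern-Geary equation: Rp = ba*bc / (2.303*icorr*(ba+bc))
ba*bc = 0.068*0.05 = 0.0034
ba+bc = 0.118; 2.303*icorr*(ba+bc) = 2.303*9.931×10^-4*0.118 = 2.698789×10^-4
Rp = 0.0034 / 2.698789×10^-4 = 12.6 ohm*cm^2

12.6 ohm*cm^2


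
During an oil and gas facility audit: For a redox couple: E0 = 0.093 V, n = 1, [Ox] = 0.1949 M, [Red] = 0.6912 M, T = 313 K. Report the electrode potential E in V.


Apply the Nernst equation: E = E0 + (RT/nF)*ln([Ox]/[Red])
Step 1: RT/nF = 8.314*313/(1*96485) = 0.02697085 V
Step 2: [Ox]/[Red] = 0.1949/0.6912 = 0.281973
Step 3: ln(0.281973) = -1.265944
Step 4: correction = 0.02697085 * -1.265944 = -0.0341 V
E = 0.093 + -0.0341 = 0.0589 V

0.0589 V


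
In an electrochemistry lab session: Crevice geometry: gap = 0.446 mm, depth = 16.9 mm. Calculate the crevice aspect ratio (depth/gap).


Aspect ratio = depth / gap
Ratio = 16.9 / 0.446 = 37.9

37.9


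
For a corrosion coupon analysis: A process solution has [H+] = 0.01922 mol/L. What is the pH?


pH = −log10[H+]
pH = −log10(0.01922) = 1.72

1.72


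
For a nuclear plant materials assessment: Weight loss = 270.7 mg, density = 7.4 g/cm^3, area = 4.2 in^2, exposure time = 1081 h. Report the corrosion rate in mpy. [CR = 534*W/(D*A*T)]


Apply the mpy weight-loss relation: CR = 534 * W / (D * A * T)
Numerator: 534 * 270.7 = 144553.8
Denominator: 7.4 * 4.2 * 1081 = 33597.48
CR = 144553.8 / 33597.48 = 4.3025 mpy

4.3025 mpy


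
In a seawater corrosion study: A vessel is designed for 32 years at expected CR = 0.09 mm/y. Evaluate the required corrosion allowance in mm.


Corrosion allowance = CR × design life
CA = 0.09 * 32 = 2.88 mm

2.88 mm


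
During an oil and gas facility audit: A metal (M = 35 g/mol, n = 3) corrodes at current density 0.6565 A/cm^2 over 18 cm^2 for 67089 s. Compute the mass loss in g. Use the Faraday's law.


Apply Faraday's law: m = i*A*t*M / (n*F)
Total charge passed Q = i*A*t = 0.6565*18*67089 = 792790.713 C
m = Q*M/(n*F) = 792790.713*35/(3*96485) = 95.8618 g

95.8618 g


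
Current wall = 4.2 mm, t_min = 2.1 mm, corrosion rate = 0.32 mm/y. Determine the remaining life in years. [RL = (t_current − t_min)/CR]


Apply the remaining-life relation: RL = (t_current − t_min) / CR
RL = (4.2 − 2.1) / 0.32 = 2.1 / 0.32 = 6.6 years

6.6 years


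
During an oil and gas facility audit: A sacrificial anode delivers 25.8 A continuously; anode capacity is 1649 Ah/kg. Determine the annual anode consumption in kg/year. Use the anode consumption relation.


Annual consumption = current * hours per year / capacity
Rate = 25.8 * 8760 / 1649 = 137.1 kg/year

137.1 kg/year


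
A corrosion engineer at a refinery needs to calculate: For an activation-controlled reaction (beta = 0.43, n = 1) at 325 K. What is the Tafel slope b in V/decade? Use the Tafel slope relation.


Apply the Tafel slope relation: b = 2.303*R*T/(beta*n*F)
Numerator: 2.303 * 8.314 * 325 = 6222.82
Denominator: 0.43 * 1 * 96485 = 41488.55
b = 6222.82 / 41488.55 = 0.15 V/decade

0.15 V/decade


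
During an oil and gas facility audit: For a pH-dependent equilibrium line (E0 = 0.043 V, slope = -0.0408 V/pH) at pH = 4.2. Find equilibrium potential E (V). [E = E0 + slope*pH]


Apply the Pourbaix line equation: E = E0 + slope*pH
E = 0.043 + (-0.0408)*4.2 = 0.043 + (-0.17136) = -0.12836 V
Rounded to 3 decimal places: E = -0.128 V

-0.128 V


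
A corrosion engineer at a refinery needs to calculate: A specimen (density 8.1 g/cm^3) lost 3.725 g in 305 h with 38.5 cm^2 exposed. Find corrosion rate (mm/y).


Apply the mm/y weight-loss relation: CR = 87600 * W / (D * A * T)
Numerator: 87600 * 3.725 = 326310.0
Denominator: 8.1 * 38.5 * 305 = 95114.25
CR = 326310.0 / 95114.25 = 3.4307 mm/y

3.4307 mm/y


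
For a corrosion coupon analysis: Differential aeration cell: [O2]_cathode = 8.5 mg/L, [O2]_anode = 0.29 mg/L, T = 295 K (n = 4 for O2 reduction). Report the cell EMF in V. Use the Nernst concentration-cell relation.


Apply the Nernst concentration-cell relation: E = (RT/nF)*ln(C_cathode/C_anode)
RT/nF = 8.314*295/(4*96485) = 0.00635495 V
ln(8.5/0.29) = 3.37794
E = 0.00635495 * 3.37794 = 0.02147 V

0.02147 V


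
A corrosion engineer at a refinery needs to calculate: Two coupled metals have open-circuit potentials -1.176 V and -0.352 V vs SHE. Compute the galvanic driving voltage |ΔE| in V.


Driving voltage is the absolute potential difference.
|ΔE| = |-1.176 − (-0.352)| = 0.824 V

0.824 V


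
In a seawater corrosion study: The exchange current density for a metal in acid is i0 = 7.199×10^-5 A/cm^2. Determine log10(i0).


i0 = 7.199×10^-5 A/cm^2
log10(i0) = -4.143

-4.143


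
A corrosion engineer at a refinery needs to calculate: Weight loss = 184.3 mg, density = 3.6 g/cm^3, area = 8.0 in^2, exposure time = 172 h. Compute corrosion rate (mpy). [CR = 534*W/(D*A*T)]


Apply the mpy weight-loss relation: CR = 534 * W / (D * A * T)
Numerator: 534 * 184.3 = 98416.2
Denominator: 3.6 * 8.0 * 172 = 4953.6
CR = 98416.2 / 4953.6 = 19.86761 mpy

19.86761 mpy


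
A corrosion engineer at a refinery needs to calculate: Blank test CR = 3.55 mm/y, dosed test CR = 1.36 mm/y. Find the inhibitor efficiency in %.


Apply the inhibitor-efficiency definition: IE = (CR_blank − CR_inh)/CR_blank × 100
IE = (3.55 − 1.36) / 3.55 × 100
IE = 2.19 / 3.55 × 100 = 61.7 %

61.7 %


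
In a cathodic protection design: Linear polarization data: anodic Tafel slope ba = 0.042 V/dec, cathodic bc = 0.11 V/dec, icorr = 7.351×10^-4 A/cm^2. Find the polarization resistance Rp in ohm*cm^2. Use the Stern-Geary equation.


Apply the Stern-Geary equation: Rp = ba*bc / (2.303*icorr*(ba+bc))
ba*bc = 0.042*0.11 = 0.00462
ba+bc = 0.152; 2.303*icorr*(ba+bc) = 2.303*7.351×10^-4*0.152 = 2.5732617×10^-4
Rp = 0.00462 / 2.5732617×10^-4 = 17.95 ohm*cm^2

17.95 ohm*cm^2


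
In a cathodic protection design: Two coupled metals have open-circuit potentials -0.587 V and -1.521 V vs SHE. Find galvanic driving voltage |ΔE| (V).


Driving voltage is the absolute potential difference.
|ΔE| = |-0.587 − (-1.521)| = 0.934 V

0.934 V


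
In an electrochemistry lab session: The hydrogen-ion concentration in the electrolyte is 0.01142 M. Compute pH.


pH = −log10[H+]
pH = −log10(0.01142) = 1.94

1.94


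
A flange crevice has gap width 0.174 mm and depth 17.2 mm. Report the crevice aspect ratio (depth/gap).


Aspect ratio = depth / gap
Ratio = 17.2 / 0.174 = 98.9

98.9


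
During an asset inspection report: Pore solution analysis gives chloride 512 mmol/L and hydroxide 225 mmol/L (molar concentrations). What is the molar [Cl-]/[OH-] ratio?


Threshold parameter = [Cl-] / [OH-] (molar basis; both in mmol/L, so units cancel)
Ratio = 512 / 225 = 2.28

2.28


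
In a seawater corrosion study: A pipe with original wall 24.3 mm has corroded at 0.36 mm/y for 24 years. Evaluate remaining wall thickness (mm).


Remaining wall = original − CR × time
t = 24.3 − 0.36*24 = 24.3 − 8.64 = 15.66 mm

15.66 mm


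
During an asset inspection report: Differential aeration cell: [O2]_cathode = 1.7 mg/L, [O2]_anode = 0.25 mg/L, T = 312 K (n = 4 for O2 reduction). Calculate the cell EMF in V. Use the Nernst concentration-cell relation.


Apply the Nernst concentration-cell relation: E = (RT/nF)*ln(C_cathode/C_anode)
RT/nF = 8.314*312/(4*96485) = 0.00672117 V
ln(1.7/0.25) = 1.91692
E = 0.00672117 * 1.91692 = 0.01288 V

0.01288 V


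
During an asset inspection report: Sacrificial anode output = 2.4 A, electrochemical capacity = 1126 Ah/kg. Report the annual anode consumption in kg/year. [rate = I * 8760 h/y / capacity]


Annual consumption = current * hours per year / capacity
Rate = 2.4 * 8760 / 1126 = 18.7 kg/year

18.7 kg/year


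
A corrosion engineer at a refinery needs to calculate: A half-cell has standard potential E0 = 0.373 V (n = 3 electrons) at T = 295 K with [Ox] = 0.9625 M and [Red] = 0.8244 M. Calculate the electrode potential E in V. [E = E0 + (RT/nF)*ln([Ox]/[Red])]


Apply the Nernst equation: E = E0 + (RT/nF)*ln([Ox]/[Red])
Step 1: RT/nF = 8.314*295/(3*96485) = 0.00847327 V
Step 2: [Ox]/[Red] = 0.9625/0.8244 = 1.167516
Step 3: ln(1.167516) = 0.154878
Step 4: correction = 0.00847327 * 0.154878 = 0.0013 V
E = 0.373 + 0.0013 = 0.3743 V

0.3743 V


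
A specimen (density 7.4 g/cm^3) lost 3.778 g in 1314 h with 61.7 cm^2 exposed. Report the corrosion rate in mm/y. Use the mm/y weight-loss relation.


Apply the mm/y weight-loss relation: CR = 87600 * W / (D * A * T)
Numerator: 87600 * 3.778 = 330952.8
Denominator: 7.4 * 61.7 * 1314 = 599946.12
CR = 330952.8 / 599946.12 = 0.551638 mm/y

0.551638 mm/y


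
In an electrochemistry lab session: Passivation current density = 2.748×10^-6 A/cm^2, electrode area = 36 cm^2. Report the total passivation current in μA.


I = i_pass * A, then convert A → μA (×10^6)
I = 2.748×10^-6 * 36 * 10^6 = 98.93 μA

98.93 μA


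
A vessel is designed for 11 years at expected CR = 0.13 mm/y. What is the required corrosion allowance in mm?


Corrosion allowance = CR × design life
CA = 0.13 * 11 = 1.43 mm

1.43 mm


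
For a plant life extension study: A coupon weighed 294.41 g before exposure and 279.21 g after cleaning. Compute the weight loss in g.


Weight loss = initial − final
WL = 294.41 − 279.21 = 15.2 g

15.2 g


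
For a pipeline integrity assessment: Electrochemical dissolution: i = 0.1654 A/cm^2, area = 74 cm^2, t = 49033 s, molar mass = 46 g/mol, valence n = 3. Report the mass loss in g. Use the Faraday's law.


Apply Faraday's law: m = i*A*t*M / (n*F)
Total charge passed Q = i*A*t = 0.1654*74*49033 = 600144.3068 C
m = Q*M/(n*F) = 600144.3068*46/(3*96485) = 95.3745 g

95.3745 g


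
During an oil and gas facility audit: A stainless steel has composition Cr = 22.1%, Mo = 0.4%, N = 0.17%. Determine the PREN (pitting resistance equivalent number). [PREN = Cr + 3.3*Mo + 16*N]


Apply the PREN formula: PREN = Cr + 3.3*Mo + 16*N
PREN = 22.1 + 3.3*0.4 + 16*0.17
PREN = 22.1 + 1.32 + 2.72 = 26.14

26.14


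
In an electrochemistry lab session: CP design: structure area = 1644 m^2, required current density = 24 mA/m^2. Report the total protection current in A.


I = area * current density, then convert mA → A (÷1000)
I = 1644 * 24 / 1000 = 39.46 A

39.46 A


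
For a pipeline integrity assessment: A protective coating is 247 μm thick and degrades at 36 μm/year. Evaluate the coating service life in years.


Service life = thickness / degradation rate
Life = 247 / 36 = 6.9 years

6.9 years


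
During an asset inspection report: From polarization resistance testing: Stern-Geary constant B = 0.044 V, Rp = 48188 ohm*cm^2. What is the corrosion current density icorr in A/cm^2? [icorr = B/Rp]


Apply the Stern-Geary relation: icorr = B / Rp
icorr = 0.044 / 48188 = 9.131×10^-7 A/cm^2

9.131×10^-7 A/cm^2


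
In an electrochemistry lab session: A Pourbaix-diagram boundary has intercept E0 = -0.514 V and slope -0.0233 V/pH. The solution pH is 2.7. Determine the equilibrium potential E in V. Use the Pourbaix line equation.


Apply the Pourbaix line equation: E = E0 + slope*pH
E = -0.514 + (-0.0233)*2.7 = -0.514 + (-0.06291) = -0.57691 V
Rounded to 3 decimal places: E = -0.577 V

-0.577 V


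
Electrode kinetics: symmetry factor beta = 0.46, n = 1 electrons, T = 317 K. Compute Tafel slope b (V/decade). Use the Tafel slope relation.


Apply the Tafel slope relation: b = 2.303*R*T/(beta*n*F)
Numerator: 2.303 * 8.314 * 317 = 6069.64
Denominator: 0.46 * 1 * 96485 = 44383.1
b = 6069.64 / 44383.1 = 0.137 V/decade

0.137 V/decade


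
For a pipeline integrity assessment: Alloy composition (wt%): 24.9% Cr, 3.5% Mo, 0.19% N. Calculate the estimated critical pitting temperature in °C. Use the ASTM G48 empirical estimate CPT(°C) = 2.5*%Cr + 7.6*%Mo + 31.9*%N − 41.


Apply the ASTM G48 empirical CPT estimate: CPT(°C) = 2.5*%Cr + 7.6*%Mo + 31.9*%N − 41
2.5*24.9 = 62.25; 7.6*3.5 = 26.6; 31.9*0.19 = 6.061
CPT = 62.25 + 26.6 + 6.061 − 41 = 53.911 °C
Rounded to 0.1 °C: CPT ≈ 53.9 °C

53.9 °C


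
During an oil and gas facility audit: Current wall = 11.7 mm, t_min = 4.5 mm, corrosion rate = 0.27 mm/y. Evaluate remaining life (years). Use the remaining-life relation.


Apply the remaining-life relation: RL = (t_current − t_min) / CR
RL = (11.7 − 4.5) / 0.27 = 7.2 / 0.27 = 26.7 years

26.7 years


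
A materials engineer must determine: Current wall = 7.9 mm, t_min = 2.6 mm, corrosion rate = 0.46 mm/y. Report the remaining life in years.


Apply the remaining-life relation: RL = (t_current − t_min) / CR
RL = (7.9 − 2.6) / 0.46 = 5.3 / 0.46 = 11.5 years

11.5 years


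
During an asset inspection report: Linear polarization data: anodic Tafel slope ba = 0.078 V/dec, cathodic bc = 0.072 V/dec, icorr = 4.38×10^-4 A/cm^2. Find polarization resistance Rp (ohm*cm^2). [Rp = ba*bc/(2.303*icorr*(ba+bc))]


Apply the Stern-Geary equation: Rp = ba*bc / (2.303*icorr*(ba+bc))
ba*bc = 0.078*0.072 = 0.005616
ba+bc = 0.15; 2.303*icorr*(ba+bc) = 2.303*4.38×10^-4*0.15 = 1.513071×10^-4
Rp = 0.005616 / 1.513071×10^-4 = 37.1 ohm*cm^2

37.1 ohm*cm^2


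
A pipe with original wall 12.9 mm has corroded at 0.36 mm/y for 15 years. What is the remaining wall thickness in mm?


Remaining wall = original − CR × time
t = 12.9 − 0.36*15 = 12.9 − 5.4 = 7.5 mm

7.5 mm


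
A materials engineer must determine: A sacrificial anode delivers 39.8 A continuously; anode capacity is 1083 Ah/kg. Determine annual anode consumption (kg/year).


Annual consumption = current * hours per year / capacity
Rate = 39.8 * 8760 / 1083 = 321.9 kg/year

321.9 kg/year


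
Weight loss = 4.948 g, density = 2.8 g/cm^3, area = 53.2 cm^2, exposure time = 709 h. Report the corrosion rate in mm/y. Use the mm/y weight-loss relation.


Apply the mm/y weight-loss relation: CR = 87600 * W / (D * A * T)
Numerator: 87600 * 4.948 = 433444.8
Denominator: 2.8 * 53.2 * 709 = 105612.64
CR = 433444.8 / 105612.64 = 4.1041 mm/y

4.1041 mm/y


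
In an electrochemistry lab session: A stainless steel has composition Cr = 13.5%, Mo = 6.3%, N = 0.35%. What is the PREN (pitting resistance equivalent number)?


Apply the PREN formula: PREN = Cr + 3.3*Mo + 16*N
PREN = 13.5 + 3.3*6.3 + 16*0.35
PREN = 13.5 + 20.79 + 5.6 = 39.89

39.89


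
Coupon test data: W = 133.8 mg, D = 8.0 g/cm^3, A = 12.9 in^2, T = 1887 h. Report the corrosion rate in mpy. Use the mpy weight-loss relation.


Apply the mpy weight-loss relation: CR = 534 * W / (D * A * T)
Numerator: 534 * 133.8 = 71449.2
Denominator: 8.0 * 12.9 * 1887 = 194738.4
CR = 71449.2 / 194738.4 = 0.367 mpy

0.367 mpy


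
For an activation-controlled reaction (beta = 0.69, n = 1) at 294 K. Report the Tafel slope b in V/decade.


Apply the Tafel slope relation: b = 2.303*R*T/(beta*n*F)
Numerator: 2.303 * 8.314 * 294 = 5629.26
Denominator: 0.69 * 1 * 96485 = 66574.65
b = 5629.26 / 66574.65 = 0.085 V/decade

0.085 V/decade


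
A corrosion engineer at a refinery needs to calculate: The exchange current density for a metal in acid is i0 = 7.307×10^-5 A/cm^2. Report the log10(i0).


i0 = 7.307×10^-5 A/cm^2
log10(i0) = -4.136

-4.136


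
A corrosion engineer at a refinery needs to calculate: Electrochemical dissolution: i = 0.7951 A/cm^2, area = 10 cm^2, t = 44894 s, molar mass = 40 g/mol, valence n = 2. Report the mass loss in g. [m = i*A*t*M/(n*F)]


Apply Faraday's law: m = i*A*t*M / (n*F)
Total charge passed Q = i*A*t = 0.7951*10*44894 = 356952.194 C
m = Q*M/(n*F) = 356952.194*40/(2*96485) = 73.9912 g

73.9912 g


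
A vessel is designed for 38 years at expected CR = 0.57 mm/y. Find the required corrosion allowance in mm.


Corrosion allowance = CR × design life
CA = 0.57 * 38 = 21.66 mm

21.66 mm


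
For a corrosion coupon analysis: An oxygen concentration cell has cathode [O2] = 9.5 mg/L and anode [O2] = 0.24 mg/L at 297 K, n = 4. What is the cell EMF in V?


Apply the Nernst concentration-cell relation: E = (RT/nF)*ln(C_cathode/C_anode)
RT/nF = 8.314*297/(4*96485) = 0.00639804 V
ln(9.5/0.24) = 3.67841
E = 0.00639804 * 3.67841 = 0.02353 V

0.02353 V


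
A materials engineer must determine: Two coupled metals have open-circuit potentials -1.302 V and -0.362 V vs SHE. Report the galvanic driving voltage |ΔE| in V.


Driving voltage is the absolute potential difference.
|ΔE| = |-1.302 − (-0.362)| = 0.94 V

0.94 V


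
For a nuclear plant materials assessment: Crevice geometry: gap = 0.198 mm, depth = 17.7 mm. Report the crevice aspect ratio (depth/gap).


Aspect ratio = depth / gap
Ratio = 17.7 / 0.198 = 89.4

89.4


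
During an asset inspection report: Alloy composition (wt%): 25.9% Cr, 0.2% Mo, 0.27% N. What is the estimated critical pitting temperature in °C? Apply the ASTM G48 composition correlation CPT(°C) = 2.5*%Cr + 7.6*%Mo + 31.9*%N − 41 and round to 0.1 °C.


Apply the ASTM G48 empirical CPT estimate: CPT(°C) = 2.5*%Cr + 7.6*%Mo + 31.9*%N − 41
2.5*25.9 = 64.75; 7.6*0.2 = 1.52; 31.9*0.27 = 8.613
CPT = 64.75 + 1.52 + 8.613 − 41 = 33.883 °C
Rounded to 0.1 °C: CPT ≈ 33.9 °C

33.9 °C


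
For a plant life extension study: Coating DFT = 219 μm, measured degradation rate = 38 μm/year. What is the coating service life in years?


Service life = thickness / degradation rate
Life = 219 / 38 = 5.8 years

5.8 years


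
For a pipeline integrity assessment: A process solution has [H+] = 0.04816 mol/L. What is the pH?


pH = −log10[H+]
pH = −log10(0.04816) = 1.32

1.32


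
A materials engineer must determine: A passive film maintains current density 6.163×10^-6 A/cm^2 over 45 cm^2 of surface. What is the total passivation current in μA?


I = i_pass * A, then convert A → μA (×10^6)
I = 6.163×10^-6 * 45 * 10^6 = 277.34 μA

277.34 μA


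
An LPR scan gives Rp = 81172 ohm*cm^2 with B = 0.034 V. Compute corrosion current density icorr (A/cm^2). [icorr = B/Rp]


Apply the Stern-Geary relation: icorr = B / Rp
icorr = 0.034 / 81172 = 4.189×10^-7 A/cm^2

4.189×10^-7 A/cm^2


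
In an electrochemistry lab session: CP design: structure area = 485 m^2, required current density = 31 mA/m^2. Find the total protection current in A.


I = area * current density, then convert mA → A (÷1000)
I = 485 * 31 / 1000 = 15.04 A

15.04 A


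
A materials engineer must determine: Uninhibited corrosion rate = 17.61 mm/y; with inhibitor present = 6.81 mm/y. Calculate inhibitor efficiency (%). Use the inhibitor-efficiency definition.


Apply the inhibitor-efficiency definition: IE = (CR_blank − CR_inh)/CR_blank × 100
IE = (17.61 − 6.81) / 17.61 × 100
IE = 10.8 / 17.61 × 100 = 61.3 %

61.3 %


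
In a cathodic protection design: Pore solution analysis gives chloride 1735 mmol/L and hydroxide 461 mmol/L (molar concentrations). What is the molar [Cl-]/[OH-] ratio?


Threshold parameter = [Cl-] / [OH-] (molar basis; both in mmol/L, so units cancel)
Ratio = 1735 / 461 = 3.76

3.76
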